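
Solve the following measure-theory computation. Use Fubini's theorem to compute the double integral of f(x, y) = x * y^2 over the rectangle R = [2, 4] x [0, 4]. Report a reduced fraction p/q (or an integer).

f(x, y) is a tensor product of a function of x and a function of y, and both factors are bounded continuous (hence Lebesgue integrable) on the rectangle, so Fubini's theorem applies:
  integral_R f d(m x m) = (integral_a1^b1 x dx) * (integral_a2^b2 y^2 dy).
Inner integral in x: integral_{2}^{4} x dx = (4^2 - 2^2)/2
  = 6.
Inner integral in y: integral_{0}^{4} y^2 dy = (4^3 - 0^3)/3
  = 64/3.
Product: (6) * (64/3) = 128.

128


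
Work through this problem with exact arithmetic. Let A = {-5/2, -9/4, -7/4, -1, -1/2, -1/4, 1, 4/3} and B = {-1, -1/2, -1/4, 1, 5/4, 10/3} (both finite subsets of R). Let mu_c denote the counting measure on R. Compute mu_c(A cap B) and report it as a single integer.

Counting measure on a finite set equals cardinality. mu_c(A cap B) = |A cap B| (elements appearing in both).
Enumerating the elements of A that also lie in B gives 4 element(s).
So mu_c(A cap B) = 4.

4


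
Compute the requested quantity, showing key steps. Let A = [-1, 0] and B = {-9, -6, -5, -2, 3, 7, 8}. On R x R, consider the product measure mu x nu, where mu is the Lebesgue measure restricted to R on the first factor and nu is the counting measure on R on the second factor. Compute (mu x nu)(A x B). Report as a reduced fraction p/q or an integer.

For a measurable rectangle A x B, the product measure satisfies
  (mu x nu)(A x B) = mu(A) * nu(B).
  mu(A) = 1.
  nu(B) = 7.
  (mu x nu)(A x B) = 1 * 7 = 7.

7


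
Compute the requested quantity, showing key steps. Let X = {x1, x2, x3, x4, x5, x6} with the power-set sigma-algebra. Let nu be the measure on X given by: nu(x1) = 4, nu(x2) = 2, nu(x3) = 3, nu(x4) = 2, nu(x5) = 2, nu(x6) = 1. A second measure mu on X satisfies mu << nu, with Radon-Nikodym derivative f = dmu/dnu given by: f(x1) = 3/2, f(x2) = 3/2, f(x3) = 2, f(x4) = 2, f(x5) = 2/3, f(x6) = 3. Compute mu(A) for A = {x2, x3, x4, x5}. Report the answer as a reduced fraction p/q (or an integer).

By the defining property of the Radon-Nikodym derivative, for every measurable set A,
  mu(A) = integral_A f dnu.
Since nu is a discrete measure concentrated on the atoms of X, the integral over A reduces to the sum
  mu(A) = sum_{x in A} f(x) * nu({x}).
Computing each term:
  x2: f(x2) * nu(x2) = 3/2 * 2 = 3.
  x3: f(x3) * nu(x3) = 2 * 3 = 6.
  x4: f(x4) * nu(x4) = 2 * 2 = 4.
  x5: f(x5) * nu(x5) = 2/3 * 2 = 4/3.
Summing: mu(A) = 3 + 6 + 4 + 4/3 = 43/3.

43/3


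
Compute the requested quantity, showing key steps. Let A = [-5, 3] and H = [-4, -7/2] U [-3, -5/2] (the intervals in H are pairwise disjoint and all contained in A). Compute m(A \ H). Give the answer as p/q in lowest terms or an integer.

The ambient interval has length m(A) = 3 - (-5) = 8.
Since the holes are disjoint and sit inside A, by finite additivity
  m(H) = sum_i (b_i - a_i), and m(A \ H) = m(A) - m(H).
Computing the hole measures:
  m(H_1) = -7/2 - (-4) = 1/2.
  m(H_2) = -5/2 - (-3) = 1/2.
Summed: m(H) = 1/2 + 1/2 = 1.
So m(A \ H) = 8 - 1 = 7.

7


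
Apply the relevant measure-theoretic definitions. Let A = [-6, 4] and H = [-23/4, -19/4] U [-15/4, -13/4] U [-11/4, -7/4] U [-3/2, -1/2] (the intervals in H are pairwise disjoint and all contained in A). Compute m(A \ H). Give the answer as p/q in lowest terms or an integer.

The ambient interval has length m(A) = 4 - (-6) = 10.
Since the holes are disjoint and sit inside A, by finite additivity
  m(H) = sum_i (b_i - a_i), and m(A \ H) = m(A) - m(H).
Computing the hole measures:
  m(H_1) = -19/4 - (-23/4) = 1.
  m(H_2) = -13/4 - (-15/4) = 1/2.
  m(H_3) = -7/4 - (-11/4) = 1.
  m(H_4) = -1/2 - (-3/2) = 1.
Summed: m(H) = 1 + 1/2 + 1 + 1 = 7/2.
So m(A \ H) = 10 - 7/2 = 13/2.

13/2


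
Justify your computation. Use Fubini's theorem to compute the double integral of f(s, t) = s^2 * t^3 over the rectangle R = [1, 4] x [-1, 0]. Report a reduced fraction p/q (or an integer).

f(s, t) is a tensor product of a function of s and a function of t, and both factors are bounded continuous (hence Lebesgue integrable) on the rectangle, so Fubini's theorem applies:
  integral_R f d(m x m) = (integral_a1^b1 s^2 ds) * (integral_a2^b2 t^3 dt).
Inner integral in s: integral_{1}^{4} s^2 ds = (4^3 - 1^3)/3
  = 21.
Inner integral in t: integral_{-1}^{0} t^3 dt = (0^4 - (-1)^4)/4
  = -1/4.
Product: (21) * (-1/4) = -21/4.

-21/4


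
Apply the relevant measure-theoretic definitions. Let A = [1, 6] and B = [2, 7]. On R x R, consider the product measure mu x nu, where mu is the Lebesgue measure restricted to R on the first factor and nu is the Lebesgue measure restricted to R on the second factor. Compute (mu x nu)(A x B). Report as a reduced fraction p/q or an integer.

For a measurable rectangle A x B, the product measure satisfies
  (mu x nu)(A x B) = mu(A) * nu(B).
  mu(A) = 5.
  nu(B) = 5.
  (mu x nu)(A x B) = 5 * 5 = 25.

25


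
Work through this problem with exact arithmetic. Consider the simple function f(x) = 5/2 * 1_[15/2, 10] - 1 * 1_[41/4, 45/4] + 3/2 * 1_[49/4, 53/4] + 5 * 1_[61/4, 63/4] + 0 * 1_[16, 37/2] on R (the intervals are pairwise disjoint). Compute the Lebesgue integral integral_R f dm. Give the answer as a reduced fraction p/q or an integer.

For a simple function f = sum_i c_i * 1_{A_i} with disjoint A_i,
  integral f dm = sum_i c_i * m(A_i).
Lengths of the A_i:
  m(A_1) = 10 - 15/2 = 5/2.
  m(A_2) = 45/4 - 41/4 = 1.
  m(A_3) = 53/4 - 49/4 = 1.
  m(A_4) = 63/4 - 61/4 = 1/2.
  m(A_5) = 37/2 - 16 = 5/2.
Contributions c_i * m(A_i):
  (5/2) * (5/2) = 25/4.
  (-1) * (1) = -1.
  (3/2) * (1) = 3/2.
  (5) * (1/2) = 5/2.
  (0) * (5/2) = 0.
Total: 25/4 - 1 + 3/2 + 5/2 + 0 = 37/4.

37/4


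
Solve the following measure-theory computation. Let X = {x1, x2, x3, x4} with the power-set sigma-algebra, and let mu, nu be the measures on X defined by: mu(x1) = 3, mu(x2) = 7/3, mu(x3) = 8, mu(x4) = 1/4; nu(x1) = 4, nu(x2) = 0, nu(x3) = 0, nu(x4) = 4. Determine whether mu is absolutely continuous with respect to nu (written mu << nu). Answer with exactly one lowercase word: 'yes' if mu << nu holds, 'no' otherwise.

mu << nu means: every nu-null measurable set is also mu-null; equivalently, for every atom x, if nu({x}) = 0 then mu({x}) = 0.
Checking each atom:
  x1: nu = 4 > 0 -> no constraint.
  x2: nu = 0, mu = 7/3 > 0 -> violates mu << nu.
  x3: nu = 0, mu = 8 > 0 -> violates mu << nu.
  x4: nu = 4 > 0 -> no constraint.
The atom(s) x2, x3 violate the condition (nu = 0 but mu > 0). Therefore mu is NOT absolutely continuous w.r.t. nu.

no


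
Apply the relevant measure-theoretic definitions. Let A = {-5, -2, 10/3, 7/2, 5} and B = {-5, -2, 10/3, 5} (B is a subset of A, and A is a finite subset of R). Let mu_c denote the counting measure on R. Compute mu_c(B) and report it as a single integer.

Counting measure assigns mu_c(E) = |E| (number of elements) when E is finite.
B has 4 element(s), so mu_c(B) = 4.

4


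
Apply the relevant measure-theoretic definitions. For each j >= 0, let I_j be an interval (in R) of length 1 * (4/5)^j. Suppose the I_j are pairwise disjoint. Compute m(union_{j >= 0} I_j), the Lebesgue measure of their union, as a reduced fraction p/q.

By countable additivity of the Lebesgue measure on pairwise disjoint measurable sets,
  m(union_{j >= 0} I_j) = sum_{j >= 0} m(I_j) = sum_{j >= 0} a * r^j,
  with a = 1 and r = 4/5.
Since 0 < r = 4/5 < 1, the geometric series converges:
  sum_{j >= 0} a * r^j = a / (1 - r).
  = 1 / (1 - 4/5)
  = 1 / (1/5)
  = 5.

5


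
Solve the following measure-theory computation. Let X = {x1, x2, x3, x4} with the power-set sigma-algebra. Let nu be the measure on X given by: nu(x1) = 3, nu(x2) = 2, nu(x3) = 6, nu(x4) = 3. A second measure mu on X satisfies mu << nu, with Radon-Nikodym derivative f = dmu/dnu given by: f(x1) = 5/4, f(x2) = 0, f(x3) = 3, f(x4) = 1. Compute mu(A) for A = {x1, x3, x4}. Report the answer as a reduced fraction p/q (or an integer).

By the defining property of the Radon-Nikodym derivative, for every measurable set A,
  mu(A) = integral_A f dnu.
Since nu is a discrete measure concentrated on the atoms of X, the integral over A reduces to the sum
  mu(A) = sum_{x in A} f(x) * nu({x}).
Computing each term:
  x1: f(x1) * nu(x1) = 5/4 * 3 = 15/4.
  x3: f(x3) * nu(x3) = 3 * 6 = 18.
  x4: f(x4) * nu(x4) = 1 * 3 = 3.
Summing: mu(A) = 15/4 + 18 + 3 = 99/4.

99/4


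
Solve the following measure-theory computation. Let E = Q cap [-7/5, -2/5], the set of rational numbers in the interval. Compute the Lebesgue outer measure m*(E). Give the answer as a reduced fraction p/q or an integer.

The set Q cap [-7/5, -2/5] is countable (a subset of the countable set Q). Lebesgue outer measure of any countable set is 0: each singleton {q} has m*({q}) = 0, and by countable subadditivity m*(union_k {q_k}) <= sum_k m*({q_k}) = sum_k 0 = 0. The reverse inequality m*(E) >= 0 is automatic. So m*(Q cap [-7/5, -2/5]) = 0.

0


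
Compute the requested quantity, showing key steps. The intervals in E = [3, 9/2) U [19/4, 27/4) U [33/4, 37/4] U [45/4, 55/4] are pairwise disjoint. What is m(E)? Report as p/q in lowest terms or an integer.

For pairwise disjoint intervals, m(union_i I_i) = sum_i m(I_i),
and m is invariant under swapping open/closed endpoints (single points have measure 0).
So m(E) = sum_i (b_i - a_i).
  I_1 has length 9/2 - 3 = 3/2.
  I_2 has length 27/4 - 19/4 = 2.
  I_3 has length 37/4 - 33/4 = 1.
  I_4 has length 55/4 - 45/4 = 5/2.
Summing:
  m(E) = 3/2 + 2 + 1 + 5/2 = 7.

7


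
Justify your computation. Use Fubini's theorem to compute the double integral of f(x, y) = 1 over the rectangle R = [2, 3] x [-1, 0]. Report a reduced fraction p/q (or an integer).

f(x, y) is a tensor product of a function of x and a function of y, and both factors are bounded continuous (hence Lebesgue integrable) on the rectangle, so Fubini's theorem applies:
  integral_R f d(m x m) = (integral_a1^b1 1 dx) * (integral_a2^b2 1 dy).
Inner integral in x: integral_{2}^{3} 1 dx = (3^1 - 2^1)/1
  = 1.
Inner integral in y: integral_{-1}^{0} 1 dy = (0^1 - (-1)^1)/1
  = 1.
Product: (1) * (1) = 1.

1


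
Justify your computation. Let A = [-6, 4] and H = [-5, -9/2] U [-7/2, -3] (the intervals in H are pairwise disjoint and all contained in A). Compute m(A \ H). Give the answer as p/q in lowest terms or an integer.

The ambient interval has length m(A) = 4 - (-6) = 10.
Since the holes are disjoint and sit inside A, by finite additivity
  m(H) = sum_i (b_i - a_i), and m(A \ H) = m(A) - m(H).
Computing the hole measures:
  m(H_1) = -9/2 - (-5) = 1/2.
  m(H_2) = -3 - (-7/2) = 1/2.
Summed: m(H) = 1/2 + 1/2 = 1.
So m(A \ H) = 10 - 1 = 9.

9


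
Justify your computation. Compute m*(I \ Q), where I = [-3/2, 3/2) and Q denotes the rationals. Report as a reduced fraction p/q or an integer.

The interval I = [-3/2, 3/2) has m(I) = 3/2 - (-3/2) = 3 (endpoints are measure-zero, so open/closed/half-open agree). Write I = (I cap Q) u (I \ Q). The rationals in I are countable, so m*(I cap Q) = 0 (cover each rational by intervals whose total length is arbitrarily small). By countable subadditivity m*(I) <= m*(I cap Q) + m*(I \ Q), hence m*(I \ Q) >= m(I) = 3. The reverse inequality m*(I \ Q) <= m*(I) = 3 is trivial since (I \ Q) is a subset of I. Therefore m*(I \ Q) = 3.

3


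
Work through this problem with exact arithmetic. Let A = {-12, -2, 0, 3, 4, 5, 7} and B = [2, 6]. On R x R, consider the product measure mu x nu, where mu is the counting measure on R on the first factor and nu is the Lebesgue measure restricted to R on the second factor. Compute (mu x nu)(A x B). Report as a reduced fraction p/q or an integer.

For a measurable rectangle A x B, the product measure satisfies
  (mu x nu)(A x B) = mu(A) * nu(B).
  mu(A) = 7.
  nu(B) = 4.
  (mu x nu)(A x B) = 7 * 4 = 28.

28


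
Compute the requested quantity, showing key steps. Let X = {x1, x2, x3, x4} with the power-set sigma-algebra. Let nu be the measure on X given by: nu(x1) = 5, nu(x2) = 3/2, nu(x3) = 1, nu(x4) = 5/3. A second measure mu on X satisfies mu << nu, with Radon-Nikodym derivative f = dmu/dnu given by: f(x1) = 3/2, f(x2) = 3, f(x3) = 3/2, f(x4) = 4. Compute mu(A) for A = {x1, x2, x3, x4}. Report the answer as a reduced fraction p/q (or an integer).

By the defining property of the Radon-Nikodym derivative, for every measurable set A,
  mu(A) = integral_A f dnu.
Since nu is a discrete measure concentrated on the atoms of X, the integral over A reduces to the sum
  mu(A) = sum_{x in A} f(x) * nu({x}).
Computing each term:
  x1: f(x1) * nu(x1) = 3/2 * 5 = 15/2.
  x2: f(x2) * nu(x2) = 3 * 3/2 = 9/2.
  x3: f(x3) * nu(x3) = 3/2 * 1 = 3/2.
  x4: f(x4) * nu(x4) = 4 * 5/3 = 20/3.
Summing: mu(A) = 15/2 + 9/2 + 3/2 + 20/3 = 121/6.

121/6


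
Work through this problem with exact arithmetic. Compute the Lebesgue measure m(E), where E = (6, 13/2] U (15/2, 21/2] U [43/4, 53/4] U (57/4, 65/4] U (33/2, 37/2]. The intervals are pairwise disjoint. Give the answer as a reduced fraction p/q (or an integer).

For pairwise disjoint intervals, m(union_i I_i) = sum_i m(I_i),
and m is invariant under swapping open/closed endpoints (single points have measure 0).
So m(E) = sum_i (b_i - a_i).
  I_1 has length 13/2 - 6 = 1/2.
  I_2 has length 21/2 - 15/2 = 3.
  I_3 has length 53/4 - 43/4 = 5/2.
  I_4 has length 65/4 - 57/4 = 2.
  I_5 has length 37/2 - 33/2 = 2.
Summing:
  m(E) = 1/2 + 3 + 5/2 + 2 + 2 = 10.

10


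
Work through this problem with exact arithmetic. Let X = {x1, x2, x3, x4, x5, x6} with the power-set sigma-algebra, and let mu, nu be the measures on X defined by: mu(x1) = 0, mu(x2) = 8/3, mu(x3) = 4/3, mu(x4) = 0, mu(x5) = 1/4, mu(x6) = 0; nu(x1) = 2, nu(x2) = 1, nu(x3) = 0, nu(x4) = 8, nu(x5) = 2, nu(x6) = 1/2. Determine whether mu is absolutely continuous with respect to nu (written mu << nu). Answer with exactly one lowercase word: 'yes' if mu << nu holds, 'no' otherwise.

mu << nu means: every nu-null measurable set is also mu-null; equivalently, for every atom x, if nu({x}) = 0 then mu({x}) = 0.
Checking each atom:
  x1: nu = 2 > 0 -> no constraint.
  x2: nu = 1 > 0 -> no constraint.
  x3: nu = 0, mu = 4/3 > 0 -> violates mu << nu.
  x4: nu = 8 > 0 -> no constraint.
  x5: nu = 2 > 0 -> no constraint.
  x6: nu = 1/2 > 0 -> no constraint.
The atom(s) x3 violate the condition (nu = 0 but mu > 0). Therefore mu is NOT absolutely continuous w.r.t. nu.

no


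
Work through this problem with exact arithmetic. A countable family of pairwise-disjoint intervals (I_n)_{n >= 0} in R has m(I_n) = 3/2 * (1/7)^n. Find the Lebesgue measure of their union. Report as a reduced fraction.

By countable additivity of the Lebesgue measure on pairwise disjoint measurable sets,
  m(union_{n >= 0} I_n) = sum_{n >= 0} m(I_n) = sum_{n >= 0} a * r^n,
  with a = 3/2 and r = 1/7.
Since 0 < r = 1/7 < 1, the geometric series converges:
  sum_{n >= 0} a * r^n = a / (1 - r).
  = 3/2 / (1 - 1/7)
  = 3/2 / (6/7)
  = 7/4.

7/4


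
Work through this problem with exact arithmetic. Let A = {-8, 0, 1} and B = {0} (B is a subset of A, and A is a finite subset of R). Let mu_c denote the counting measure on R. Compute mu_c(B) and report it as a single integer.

Counting measure assigns mu_c(E) = |E| (number of elements) when E is finite.
B has 1 element(s), so mu_c(B) = 1.

1


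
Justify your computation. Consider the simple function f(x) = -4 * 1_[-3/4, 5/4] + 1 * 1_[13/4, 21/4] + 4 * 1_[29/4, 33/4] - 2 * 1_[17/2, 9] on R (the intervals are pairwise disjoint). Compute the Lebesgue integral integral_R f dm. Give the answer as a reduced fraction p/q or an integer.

For a simple function f = sum_i c_i * 1_{A_i} with disjoint A_i,
  integral f dm = sum_i c_i * m(A_i).
Lengths of the A_i:
  m(A_1) = 5/4 - (-3/4) = 2.
  m(A_2) = 21/4 - 13/4 = 2.
  m(A_3) = 33/4 - 29/4 = 1.
  m(A_4) = 9 - 17/2 = 1/2.
Contributions c_i * m(A_i):
  (-4) * (2) = -8.
  (1) * (2) = 2.
  (4) * (1) = 4.
  (-2) * (1/2) = -1.
Total: -8 + 2 + 4 - 1 = -3.

-3


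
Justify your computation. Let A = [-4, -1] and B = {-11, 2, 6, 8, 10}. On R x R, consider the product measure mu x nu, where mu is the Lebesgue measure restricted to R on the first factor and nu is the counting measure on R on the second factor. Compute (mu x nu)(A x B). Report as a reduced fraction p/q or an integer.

For a measurable rectangle A x B, the product measure satisfies
  (mu x nu)(A x B) = mu(A) * nu(B).
  mu(A) = 3.
  nu(B) = 5.
  (mu x nu)(A x B) = 3 * 5 = 15.

15


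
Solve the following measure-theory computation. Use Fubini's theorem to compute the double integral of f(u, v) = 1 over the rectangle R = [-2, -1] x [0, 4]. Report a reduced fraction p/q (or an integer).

f(u, v) is a tensor product of a function of u and a function of v, and both factors are bounded continuous (hence Lebesgue integrable) on the rectangle, so Fubini's theorem applies:
  integral_R f d(m x m) = (integral_a1^b1 1 du) * (integral_a2^b2 1 dv).
Inner integral in u: integral_{-2}^{-1} 1 du = ((-1)^1 - (-2)^1)/1
  = 1.
Inner integral in v: integral_{0}^{4} 1 dv = (4^1 - 0^1)/1
  = 4.
Product: (1) * (4) = 4.

4


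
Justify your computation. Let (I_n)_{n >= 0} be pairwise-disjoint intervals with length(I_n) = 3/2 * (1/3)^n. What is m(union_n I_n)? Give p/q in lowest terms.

By countable additivity of the Lebesgue measure on pairwise disjoint measurable sets,
  m(union_{n >= 0} I_n) = sum_{n >= 0} m(I_n) = sum_{n >= 0} a * r^n,
  with a = 3/2 and r = 1/3.
Since 0 < r = 1/3 < 1, the geometric series converges:
  sum_{n >= 0} a * r^n = a / (1 - r).
  = 3/2 / (1 - 1/3)
  = 3/2 / (2/3)
  = 9/4.

9/4


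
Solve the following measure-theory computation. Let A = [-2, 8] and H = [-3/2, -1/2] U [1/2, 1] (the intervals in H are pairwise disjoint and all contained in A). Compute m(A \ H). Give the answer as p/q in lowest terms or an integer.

The ambient interval has length m(A) = 8 - (-2) = 10.
Since the holes are disjoint and sit inside A, by finite additivity
  m(H) = sum_i (b_i - a_i), and m(A \ H) = m(A) - m(H).
Computing the hole measures:
  m(H_1) = -1/2 - (-3/2) = 1.
  m(H_2) = 1 - 1/2 = 1/2.
Summed: m(H) = 1 + 1/2 = 3/2.
So m(A \ H) = 10 - 3/2 = 17/2.

17/2


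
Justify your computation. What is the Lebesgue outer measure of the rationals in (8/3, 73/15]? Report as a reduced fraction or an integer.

Q cap (8/3, 73/15] is countable; list its elements as q_1, q_2, ... . Fix eps > 0 and cover the k-th point by an interval of length eps * 2^(-k). The cover has total length eps * sum_{k>=1} 2^(-k) = eps, so by definition of outer measure m*(Q cap (8/3, 73/15]) <= eps. Since eps was arbitrary and m* >= 0, the outer measure is 0.

0


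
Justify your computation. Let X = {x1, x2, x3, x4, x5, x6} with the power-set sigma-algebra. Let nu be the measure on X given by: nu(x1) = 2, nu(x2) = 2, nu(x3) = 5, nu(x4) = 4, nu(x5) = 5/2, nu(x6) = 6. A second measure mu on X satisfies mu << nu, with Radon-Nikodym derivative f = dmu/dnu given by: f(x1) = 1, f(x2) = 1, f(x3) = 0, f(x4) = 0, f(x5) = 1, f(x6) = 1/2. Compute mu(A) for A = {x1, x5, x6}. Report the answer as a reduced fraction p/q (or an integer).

By the defining property of the Radon-Nikodym derivative, for every measurable set A,
  mu(A) = integral_A f dnu.
Since nu is a discrete measure concentrated on the atoms of X, the integral over A reduces to the sum
  mu(A) = sum_{x in A} f(x) * nu({x}).
Computing each term:
  x1: f(x1) * nu(x1) = 1 * 2 = 2.
  x5: f(x5) * nu(x5) = 1 * 5/2 = 5/2.
  x6: f(x6) * nu(x6) = 1/2 * 6 = 3.
Summing: mu(A) = 2 + 5/2 + 3 = 15/2.

15/2


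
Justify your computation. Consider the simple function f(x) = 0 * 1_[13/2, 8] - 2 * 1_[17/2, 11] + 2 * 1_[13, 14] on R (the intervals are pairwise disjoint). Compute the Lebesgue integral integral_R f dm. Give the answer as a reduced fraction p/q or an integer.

For a simple function f = sum_i c_i * 1_{A_i} with disjoint A_i,
  integral f dm = sum_i c_i * m(A_i).
Lengths of the A_i:
  m(A_1) = 8 - 13/2 = 3/2.
  m(A_2) = 11 - 17/2 = 5/2.
  m(A_3) = 14 - 13 = 1.
Contributions c_i * m(A_i):
  (0) * (3/2) = 0.
  (-2) * (5/2) = -5.
  (2) * (1) = 2.
Total: 0 - 5 + 2 = -3.

-3


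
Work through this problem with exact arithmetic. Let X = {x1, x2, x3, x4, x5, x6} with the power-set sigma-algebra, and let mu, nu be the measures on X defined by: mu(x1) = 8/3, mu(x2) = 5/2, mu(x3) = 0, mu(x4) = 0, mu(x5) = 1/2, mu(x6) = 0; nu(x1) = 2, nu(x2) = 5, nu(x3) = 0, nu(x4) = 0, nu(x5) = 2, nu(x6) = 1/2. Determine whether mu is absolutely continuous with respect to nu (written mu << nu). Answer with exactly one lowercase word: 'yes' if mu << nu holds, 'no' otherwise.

mu << nu means: every nu-null measurable set is also mu-null; equivalently, for every atom x, if nu({x}) = 0 then mu({x}) = 0.
Checking each atom:
  x1: nu = 2 > 0 -> no constraint.
  x2: nu = 5 > 0 -> no constraint.
  x3: nu = 0, mu = 0 -> consistent with mu << nu.
  x4: nu = 0, mu = 0 -> consistent with mu << nu.
  x5: nu = 2 > 0 -> no constraint.
  x6: nu = 1/2 > 0 -> no constraint.
No atom violates the condition. Therefore mu << nu.

yes


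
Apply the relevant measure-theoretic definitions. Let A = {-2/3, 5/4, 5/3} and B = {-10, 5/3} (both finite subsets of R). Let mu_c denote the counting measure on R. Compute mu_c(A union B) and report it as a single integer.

Counting measure on a finite set equals cardinality. By inclusion-exclusion, |A union B| = |A| + |B| - |A cap B|.
|A| = 3, |B| = 2, |A cap B| = 1.
So mu_c(A union B) = 3 + 2 - 1 = 4.

4


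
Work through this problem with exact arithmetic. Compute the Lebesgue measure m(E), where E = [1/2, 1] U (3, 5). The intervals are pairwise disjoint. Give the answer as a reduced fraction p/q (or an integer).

For pairwise disjoint intervals, m(union_i I_i) = sum_i m(I_i),
and m is invariant under swapping open/closed endpoints (single points have measure 0).
So m(E) = sum_i (b_i - a_i).
  I_1 has length 1 - 1/2 = 1/2.
  I_2 has length 5 - 3 = 2.
Summing:
  m(E) = 1/2 + 2 = 5/2.

5/2


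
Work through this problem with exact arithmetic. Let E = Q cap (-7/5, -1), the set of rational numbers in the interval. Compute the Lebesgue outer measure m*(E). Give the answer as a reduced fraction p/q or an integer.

The set Q cap (-7/5, -1) is countable (a subset of the countable set Q). Lebesgue outer measure of any countable set is 0: each singleton {q} has m*({q}) = 0, and by countable subadditivity m*(union_k {q_k}) <= sum_k m*({q_k}) = sum_k 0 = 0. The reverse inequality m*(E) >= 0 is automatic. So m*(Q cap (-7/5, -1)) = 0.

0


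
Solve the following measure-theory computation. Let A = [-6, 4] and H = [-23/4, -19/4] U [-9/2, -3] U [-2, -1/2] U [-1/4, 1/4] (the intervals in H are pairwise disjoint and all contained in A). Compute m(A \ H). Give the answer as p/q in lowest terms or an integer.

The ambient interval has length m(A) = 4 - (-6) = 10.
Since the holes are disjoint and sit inside A, by finite additivity
  m(H) = sum_i (b_i - a_i), and m(A \ H) = m(A) - m(H).
Computing the hole measures:
  m(H_1) = -19/4 - (-23/4) = 1.
  m(H_2) = -3 - (-9/2) = 3/2.
  m(H_3) = -1/2 - (-2) = 3/2.
  m(H_4) = 1/4 - (-1/4) = 1/2.
Summed: m(H) = 1 + 3/2 + 3/2 + 1/2 = 9/2.
So m(A \ H) = 10 - 9/2 = 11/2.

11/2


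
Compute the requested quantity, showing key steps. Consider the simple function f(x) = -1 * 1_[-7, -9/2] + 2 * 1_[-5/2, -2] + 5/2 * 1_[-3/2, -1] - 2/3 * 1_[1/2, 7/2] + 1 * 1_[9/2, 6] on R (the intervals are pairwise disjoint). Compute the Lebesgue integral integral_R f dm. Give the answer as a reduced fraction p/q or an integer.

For a simple function f = sum_i c_i * 1_{A_i} with disjoint A_i,
  integral f dm = sum_i c_i * m(A_i).
Lengths of the A_i:
  m(A_1) = -9/2 - (-7) = 5/2.
  m(A_2) = -2 - (-5/2) = 1/2.
  m(A_3) = -1 - (-3/2) = 1/2.
  m(A_4) = 7/2 - 1/2 = 3.
  m(A_5) = 6 - 9/2 = 3/2.
Contributions c_i * m(A_i):
  (-1) * (5/2) = -5/2.
  (2) * (1/2) = 1.
  (5/2) * (1/2) = 5/4.
  (-2/3) * (3) = -2.
  (1) * (3/2) = 3/2.
Total: -5/2 + 1 + 5/4 - 2 + 3/2 = -3/4.

-3/4


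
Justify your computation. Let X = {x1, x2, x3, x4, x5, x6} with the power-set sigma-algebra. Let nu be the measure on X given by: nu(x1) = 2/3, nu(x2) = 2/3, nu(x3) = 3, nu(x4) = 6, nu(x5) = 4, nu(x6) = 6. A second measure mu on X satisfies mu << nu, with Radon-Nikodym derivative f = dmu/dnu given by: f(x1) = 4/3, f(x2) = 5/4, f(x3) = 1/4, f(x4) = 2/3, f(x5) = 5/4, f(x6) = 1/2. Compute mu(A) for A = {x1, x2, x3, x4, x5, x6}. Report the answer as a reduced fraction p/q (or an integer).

By the defining property of the Radon-Nikodym derivative, for every measurable set A,
  mu(A) = integral_A f dnu.
Since nu is a discrete measure concentrated on the atoms of X, the integral over A reduces to the sum
  mu(A) = sum_{x in A} f(x) * nu({x}).
Computing each term:
  x1: f(x1) * nu(x1) = 4/3 * 2/3 = 8/9.
  x2: f(x2) * nu(x2) = 5/4 * 2/3 = 5/6.
  x3: f(x3) * nu(x3) = 1/4 * 3 = 3/4.
  x4: f(x4) * nu(x4) = 2/3 * 6 = 4.
  x5: f(x5) * nu(x5) = 5/4 * 4 = 5.
  x6: f(x6) * nu(x6) = 1/2 * 6 = 3.
Summing: mu(A) = 8/9 + 5/6 + 3/4 + 4 + 5 + 3 = 521/36.

521/36


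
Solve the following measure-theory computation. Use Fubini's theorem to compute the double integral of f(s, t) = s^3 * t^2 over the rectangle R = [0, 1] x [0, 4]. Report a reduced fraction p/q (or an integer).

f(s, t) is a tensor product of a function of s and a function of t, and both factors are bounded continuous (hence Lebesgue integrable) on the rectangle, so Fubini's theorem applies:
  integral_R f d(m x m) = (integral_a1^b1 s^3 ds) * (integral_a2^b2 t^2 dt).
Inner integral in s: integral_{0}^{1} s^3 ds = (1^4 - 0^4)/4
  = 1/4.
Inner integral in t: integral_{0}^{4} t^2 dt = (4^3 - 0^3)/3
  = 64/3.
Product: (1/4) * (64/3) = 16/3.

16/3


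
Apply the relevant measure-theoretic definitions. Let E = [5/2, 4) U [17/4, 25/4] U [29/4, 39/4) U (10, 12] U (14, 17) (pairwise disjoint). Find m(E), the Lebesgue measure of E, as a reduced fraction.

For pairwise disjoint intervals, m(union_i I_i) = sum_i m(I_i),
and m is invariant under swapping open/closed endpoints (single points have measure 0).
So m(E) = sum_i (b_i - a_i).
  I_1 has length 4 - 5/2 = 3/2.
  I_2 has length 25/4 - 17/4 = 2.
  I_3 has length 39/4 - 29/4 = 5/2.
  I_4 has length 12 - 10 = 2.
  I_5 has length 17 - 14 = 3.
Summing:
  m(E) = 3/2 + 2 + 5/2 + 2 + 3 = 11.

11


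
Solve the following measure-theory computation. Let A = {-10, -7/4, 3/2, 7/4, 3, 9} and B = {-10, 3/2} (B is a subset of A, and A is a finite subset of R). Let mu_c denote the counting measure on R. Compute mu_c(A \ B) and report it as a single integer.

Counting measure assigns mu_c(E) = |E| (number of elements) when E is finite. For B subset A, A \ B is the set of elements of A not in B, so |A \ B| = |A| - |B|.
|A| = 6, |B| = 2, so mu_c(A \ B) = 6 - 2 = 4.

4


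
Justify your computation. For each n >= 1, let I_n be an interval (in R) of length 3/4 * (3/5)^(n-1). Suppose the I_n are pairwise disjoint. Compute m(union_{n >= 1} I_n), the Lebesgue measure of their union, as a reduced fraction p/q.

By countable additivity of the Lebesgue measure on pairwise disjoint measurable sets,
  m(union_{n >= 1} I_n) = sum_{n >= 1} m(I_n) = sum_{n >= 1} a * r^(n-1),
  with a = 3/4 and r = 3/5.
Since 0 < r = 3/5 < 1, the geometric series converges:
  sum_{n >= 1} a * r^(n-1) = a / (1 - r).
  = 3/4 / (1 - 3/5)
  = 3/4 / (2/5)
  = 15/8.

15/8


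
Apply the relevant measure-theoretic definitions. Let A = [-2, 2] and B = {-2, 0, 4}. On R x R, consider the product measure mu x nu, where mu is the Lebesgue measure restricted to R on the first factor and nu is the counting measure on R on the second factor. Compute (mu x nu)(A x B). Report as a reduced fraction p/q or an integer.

For a measurable rectangle A x B, the product measure satisfies
  (mu x nu)(A x B) = mu(A) * nu(B).
  mu(A) = 4.
  nu(B) = 3.
  (mu x nu)(A x B) = 4 * 3 = 12.

12


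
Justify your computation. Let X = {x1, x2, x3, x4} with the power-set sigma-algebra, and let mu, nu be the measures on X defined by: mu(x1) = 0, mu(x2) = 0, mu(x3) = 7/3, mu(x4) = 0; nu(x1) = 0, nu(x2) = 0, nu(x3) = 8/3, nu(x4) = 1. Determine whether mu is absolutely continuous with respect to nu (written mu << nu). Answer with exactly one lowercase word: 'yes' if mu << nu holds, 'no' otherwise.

mu << nu means: every nu-null measurable set is also mu-null; equivalently, for every atom x, if nu({x}) = 0 then mu({x}) = 0.
Checking each atom:
  x1: nu = 0, mu = 0 -> consistent with mu << nu.
  x2: nu = 0, mu = 0 -> consistent with mu << nu.
  x3: nu = 8/3 > 0 -> no constraint.
  x4: nu = 1 > 0 -> no constraint.
No atom violates the condition. Therefore mu << nu.

yes


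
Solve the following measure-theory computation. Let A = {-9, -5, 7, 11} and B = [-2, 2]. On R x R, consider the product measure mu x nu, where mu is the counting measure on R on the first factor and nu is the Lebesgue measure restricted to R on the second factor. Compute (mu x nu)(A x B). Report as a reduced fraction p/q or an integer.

For a measurable rectangle A x B, the product measure satisfies
  (mu x nu)(A x B) = mu(A) * nu(B).
  mu(A) = 4.
  nu(B) = 4.
  (mu x nu)(A x B) = 4 * 4 = 16.

16


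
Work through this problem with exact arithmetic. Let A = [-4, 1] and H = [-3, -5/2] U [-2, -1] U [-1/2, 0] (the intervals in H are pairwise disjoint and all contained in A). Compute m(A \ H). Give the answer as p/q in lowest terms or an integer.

The ambient interval has length m(A) = 1 - (-4) = 5.
Since the holes are disjoint and sit inside A, by finite additivity
  m(H) = sum_i (b_i - a_i), and m(A \ H) = m(A) - m(H).
Computing the hole measures:
  m(H_1) = -5/2 - (-3) = 1/2.
  m(H_2) = -1 - (-2) = 1.
  m(H_3) = 0 - (-1/2) = 1/2.
Summed: m(H) = 1/2 + 1 + 1/2 = 2.
So m(A \ H) = 5 - 2 = 3.

3


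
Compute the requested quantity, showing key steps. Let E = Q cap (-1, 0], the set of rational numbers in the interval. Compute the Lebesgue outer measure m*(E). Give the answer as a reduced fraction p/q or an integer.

The set Q cap (-1, 0] is countable (a subset of the countable set Q). Lebesgue outer measure of any countable set is 0: each singleton {q} has m*({q}) = 0, and by countable subadditivity m*(union_k {q_k}) <= sum_k m*({q_k}) = sum_k 0 = 0. The reverse inequality m*(E) >= 0 is automatic. So m*(Q cap (-1, 0]) = 0.

0


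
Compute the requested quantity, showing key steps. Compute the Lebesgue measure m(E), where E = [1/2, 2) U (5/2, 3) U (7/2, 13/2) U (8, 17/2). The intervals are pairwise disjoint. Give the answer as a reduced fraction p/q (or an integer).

For pairwise disjoint intervals, m(union_i I_i) = sum_i m(I_i),
and m is invariant under swapping open/closed endpoints (single points have measure 0).
So m(E) = sum_i (b_i - a_i).
  I_1 has length 2 - 1/2 = 3/2.
  I_2 has length 3 - 5/2 = 1/2.
  I_3 has length 13/2 - 7/2 = 3.
  I_4 has length 17/2 - 8 = 1/2.
Summing:
  m(E) = 3/2 + 1/2 + 3 + 1/2 = 11/2.

11/2


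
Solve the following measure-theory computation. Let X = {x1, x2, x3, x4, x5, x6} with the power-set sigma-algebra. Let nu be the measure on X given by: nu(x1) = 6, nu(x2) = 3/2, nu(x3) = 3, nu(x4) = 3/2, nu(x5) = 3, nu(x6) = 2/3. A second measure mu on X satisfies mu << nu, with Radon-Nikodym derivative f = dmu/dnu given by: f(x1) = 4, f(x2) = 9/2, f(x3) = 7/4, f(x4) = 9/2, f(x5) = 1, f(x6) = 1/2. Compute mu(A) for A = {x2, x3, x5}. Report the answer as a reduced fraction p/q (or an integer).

By the defining property of the Radon-Nikodym derivative, for every measurable set A,
  mu(A) = integral_A f dnu.
Since nu is a discrete measure concentrated on the atoms of X, the integral over A reduces to the sum
  mu(A) = sum_{x in A} f(x) * nu({x}).
Computing each term:
  x2: f(x2) * nu(x2) = 9/2 * 3/2 = 27/4.
  x3: f(x3) * nu(x3) = 7/4 * 3 = 21/4.
  x5: f(x5) * nu(x5) = 1 * 3 = 3.
Summing: mu(A) = 27/4 + 21/4 + 3 = 15.

15


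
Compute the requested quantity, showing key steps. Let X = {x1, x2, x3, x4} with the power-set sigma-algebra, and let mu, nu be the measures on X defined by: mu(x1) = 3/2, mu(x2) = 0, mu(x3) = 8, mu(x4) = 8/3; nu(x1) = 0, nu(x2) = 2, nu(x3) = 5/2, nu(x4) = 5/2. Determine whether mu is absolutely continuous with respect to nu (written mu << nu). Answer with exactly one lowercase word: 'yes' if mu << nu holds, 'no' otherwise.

mu << nu means: every nu-null measurable set is also mu-null; equivalently, for every atom x, if nu({x}) = 0 then mu({x}) = 0.
Checking each atom:
  x1: nu = 0, mu = 3/2 > 0 -> violates mu << nu.
  x2: nu = 2 > 0 -> no constraint.
  x3: nu = 5/2 > 0 -> no constraint.
  x4: nu = 5/2 > 0 -> no constraint.
The atom(s) x1 violate the condition (nu = 0 but mu > 0). Therefore mu is NOT absolutely continuous w.r.t. nu.

no


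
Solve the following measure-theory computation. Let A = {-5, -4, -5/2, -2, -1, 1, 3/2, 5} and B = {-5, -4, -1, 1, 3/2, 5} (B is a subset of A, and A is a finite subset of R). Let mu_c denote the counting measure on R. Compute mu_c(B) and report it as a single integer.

Counting measure assigns mu_c(E) = |E| (number of elements) when E is finite.
B has 6 element(s), so mu_c(B) = 6.

6


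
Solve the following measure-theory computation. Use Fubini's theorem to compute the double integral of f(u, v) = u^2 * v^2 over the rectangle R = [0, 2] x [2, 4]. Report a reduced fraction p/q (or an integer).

f(u, v) is a tensor product of a function of u and a function of v, and both factors are bounded continuous (hence Lebesgue integrable) on the rectangle, so Fubini's theorem applies:
  integral_R f d(m x m) = (integral_a1^b1 u^2 du) * (integral_a2^b2 v^2 dv).
Inner integral in u: integral_{0}^{2} u^2 du = (2^3 - 0^3)/3
  = 8/3.
Inner integral in v: integral_{2}^{4} v^2 dv = (4^3 - 2^3)/3
  = 56/3.
Product: (8/3) * (56/3) = 448/9.

448/9


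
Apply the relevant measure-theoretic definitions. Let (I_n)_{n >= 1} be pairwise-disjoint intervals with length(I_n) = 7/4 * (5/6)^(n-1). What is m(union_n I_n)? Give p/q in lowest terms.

By countable additivity of the Lebesgue measure on pairwise disjoint measurable sets,
  m(union_{n >= 1} I_n) = sum_{n >= 1} m(I_n) = sum_{n >= 1} a * r^(n-1),
  with a = 7/4 and r = 5/6.
Since 0 < r = 5/6 < 1, the geometric series converges:
  sum_{n >= 1} a * r^(n-1) = a / (1 - r).
  = 7/4 / (1 - 5/6)
  = 7/4 / (1/6)
  = 21/2.

21/2


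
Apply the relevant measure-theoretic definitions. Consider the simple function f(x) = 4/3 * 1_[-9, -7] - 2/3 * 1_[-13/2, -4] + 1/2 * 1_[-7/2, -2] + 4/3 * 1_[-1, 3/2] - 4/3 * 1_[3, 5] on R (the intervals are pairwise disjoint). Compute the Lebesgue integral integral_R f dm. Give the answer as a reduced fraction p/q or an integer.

For a simple function f = sum_i c_i * 1_{A_i} with disjoint A_i,
  integral f dm = sum_i c_i * m(A_i).
Lengths of the A_i:
  m(A_1) = -7 - (-9) = 2.
  m(A_2) = -4 - (-13/2) = 5/2.
  m(A_3) = -2 - (-7/2) = 3/2.
  m(A_4) = 3/2 - (-1) = 5/2.
  m(A_5) = 5 - 3 = 2.
Contributions c_i * m(A_i):
  (4/3) * (2) = 8/3.
  (-2/3) * (5/2) = -5/3.
  (1/2) * (3/2) = 3/4.
  (4/3) * (5/2) = 10/3.
  (-4/3) * (2) = -8/3.
Total: 8/3 - 5/3 + 3/4 + 10/3 - 8/3 = 29/12.

29/12


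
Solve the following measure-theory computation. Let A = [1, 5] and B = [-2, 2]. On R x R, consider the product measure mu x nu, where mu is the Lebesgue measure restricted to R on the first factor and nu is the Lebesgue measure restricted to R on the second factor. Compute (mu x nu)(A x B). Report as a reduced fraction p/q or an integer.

For a measurable rectangle A x B, the product measure satisfies
  (mu x nu)(A x B) = mu(A) * nu(B).
  mu(A) = 4.
  nu(B) = 4.
  (mu x nu)(A x B) = 4 * 4 = 16.

16


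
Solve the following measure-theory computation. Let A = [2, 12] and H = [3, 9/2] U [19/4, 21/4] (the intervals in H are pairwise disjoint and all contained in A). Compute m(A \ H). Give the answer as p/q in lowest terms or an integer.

The ambient interval has length m(A) = 12 - 2 = 10.
Since the holes are disjoint and sit inside A, by finite additivity
  m(H) = sum_i (b_i - a_i), and m(A \ H) = m(A) - m(H).
Computing the hole measures:
  m(H_1) = 9/2 - 3 = 3/2.
  m(H_2) = 21/4 - 19/4 = 1/2.
Summed: m(H) = 3/2 + 1/2 = 2.
So m(A \ H) = 10 - 2 = 8.

8


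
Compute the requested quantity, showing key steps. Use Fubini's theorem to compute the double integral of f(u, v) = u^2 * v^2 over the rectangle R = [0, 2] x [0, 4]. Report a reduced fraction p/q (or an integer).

f(u, v) is a tensor product of a function of u and a function of v, and both factors are bounded continuous (hence Lebesgue integrable) on the rectangle, so Fubini's theorem applies:
  integral_R f d(m x m) = (integral_a1^b1 u^2 du) * (integral_a2^b2 v^2 dv).
Inner integral in u: integral_{0}^{2} u^2 du = (2^3 - 0^3)/3
  = 8/3.
Inner integral in v: integral_{0}^{4} v^2 dv = (4^3 - 0^3)/3
  = 64/3.
Product: (8/3) * (64/3) = 512/9.

512/9


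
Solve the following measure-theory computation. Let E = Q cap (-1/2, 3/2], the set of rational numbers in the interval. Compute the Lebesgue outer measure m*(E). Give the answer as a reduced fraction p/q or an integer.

Q cap (-1/2, 3/2] is countable; list its elements as q_1, q_2, ... . Fix eps > 0 and cover the k-th point by an interval of length eps * 2^(-k). The cover has total length eps * sum_{k>=1} 2^(-k) = eps, so by definition of outer measure m*(Q cap (-1/2, 3/2]) <= eps. Since eps was arbitrary and m* >= 0, the outer measure is 0.

0


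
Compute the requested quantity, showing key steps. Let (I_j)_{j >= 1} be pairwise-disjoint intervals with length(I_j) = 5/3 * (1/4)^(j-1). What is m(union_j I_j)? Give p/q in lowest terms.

By countable additivity of the Lebesgue measure on pairwise disjoint measurable sets,
  m(union_{j >= 1} I_j) = sum_{j >= 1} m(I_j) = sum_{j >= 1} a * r^(j-1),
  with a = 5/3 and r = 1/4.
Since 0 < r = 1/4 < 1, the geometric series converges:
  sum_{j >= 1} a * r^(j-1) = a / (1 - r).
  = 5/3 / (1 - 1/4)
  = 5/3 / (3/4)
  = 20/9.

20/9


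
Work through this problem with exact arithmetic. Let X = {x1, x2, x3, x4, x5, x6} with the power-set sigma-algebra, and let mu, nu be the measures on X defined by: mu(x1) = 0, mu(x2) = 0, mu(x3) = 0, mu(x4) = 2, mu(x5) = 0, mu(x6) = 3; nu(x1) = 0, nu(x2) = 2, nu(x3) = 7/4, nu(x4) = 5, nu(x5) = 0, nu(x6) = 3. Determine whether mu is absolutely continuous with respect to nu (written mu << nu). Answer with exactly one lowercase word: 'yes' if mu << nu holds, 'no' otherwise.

mu << nu means: every nu-null measurable set is also mu-null; equivalently, for every atom x, if nu({x}) = 0 then mu({x}) = 0.
Checking each atom:
  x1: nu = 0, mu = 0 -> consistent with mu << nu.
  x2: nu = 2 > 0 -> no constraint.
  x3: nu = 7/4 > 0 -> no constraint.
  x4: nu = 5 > 0 -> no constraint.
  x5: nu = 0, mu = 0 -> consistent with mu << nu.
  x6: nu = 3 > 0 -> no constraint.
No atom violates the condition. Therefore mu << nu.

yes


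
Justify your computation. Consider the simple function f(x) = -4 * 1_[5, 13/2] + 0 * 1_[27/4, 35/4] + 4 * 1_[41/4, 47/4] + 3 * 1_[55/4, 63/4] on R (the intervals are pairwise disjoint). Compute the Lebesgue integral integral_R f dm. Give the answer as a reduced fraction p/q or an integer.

For a simple function f = sum_i c_i * 1_{A_i} with disjoint A_i,
  integral f dm = sum_i c_i * m(A_i).
Lengths of the A_i:
  m(A_1) = 13/2 - 5 = 3/2.
  m(A_2) = 35/4 - 27/4 = 2.
  m(A_3) = 47/4 - 41/4 = 3/2.
  m(A_4) = 63/4 - 55/4 = 2.
Contributions c_i * m(A_i):
  (-4) * (3/2) = -6.
  (0) * (2) = 0.
  (4) * (3/2) = 6.
  (3) * (2) = 6.
Total: -6 + 0 + 6 + 6 = 6.

6


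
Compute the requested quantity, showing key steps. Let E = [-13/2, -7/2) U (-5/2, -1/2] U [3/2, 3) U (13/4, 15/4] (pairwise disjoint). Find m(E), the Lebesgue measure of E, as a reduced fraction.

For pairwise disjoint intervals, m(union_i I_i) = sum_i m(I_i),
and m is invariant under swapping open/closed endpoints (single points have measure 0).
So m(E) = sum_i (b_i - a_i).
  I_1 has length -7/2 - (-13/2) = 3.
  I_2 has length -1/2 - (-5/2) = 2.
  I_3 has length 3 - 3/2 = 3/2.
  I_4 has length 15/4 - 13/4 = 1/2.
Summing:
  m(E) = 3 + 2 + 3/2 + 1/2 = 7.

7


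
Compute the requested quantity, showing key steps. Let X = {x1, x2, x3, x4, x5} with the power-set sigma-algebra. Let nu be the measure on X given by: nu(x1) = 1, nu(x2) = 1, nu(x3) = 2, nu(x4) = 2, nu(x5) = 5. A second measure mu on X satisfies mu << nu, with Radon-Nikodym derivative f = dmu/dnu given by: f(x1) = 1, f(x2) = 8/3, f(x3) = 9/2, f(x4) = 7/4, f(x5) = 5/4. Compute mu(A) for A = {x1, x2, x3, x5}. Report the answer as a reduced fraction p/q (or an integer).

By the defining property of the Radon-Nikodym derivative, for every measurable set A,
  mu(A) = integral_A f dnu.
Since nu is a discrete measure concentrated on the atoms of X, the integral over A reduces to the sum
  mu(A) = sum_{x in A} f(x) * nu({x}).
Computing each term:
  x1: f(x1) * nu(x1) = 1 * 1 = 1.
  x2: f(x2) * nu(x2) = 8/3 * 1 = 8/3.
  x3: f(x3) * nu(x3) = 9/2 * 2 = 9.
  x5: f(x5) * nu(x5) = 5/4 * 5 = 25/4.
Summing: mu(A) = 1 + 8/3 + 9 + 25/4 = 227/12.

227/12
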